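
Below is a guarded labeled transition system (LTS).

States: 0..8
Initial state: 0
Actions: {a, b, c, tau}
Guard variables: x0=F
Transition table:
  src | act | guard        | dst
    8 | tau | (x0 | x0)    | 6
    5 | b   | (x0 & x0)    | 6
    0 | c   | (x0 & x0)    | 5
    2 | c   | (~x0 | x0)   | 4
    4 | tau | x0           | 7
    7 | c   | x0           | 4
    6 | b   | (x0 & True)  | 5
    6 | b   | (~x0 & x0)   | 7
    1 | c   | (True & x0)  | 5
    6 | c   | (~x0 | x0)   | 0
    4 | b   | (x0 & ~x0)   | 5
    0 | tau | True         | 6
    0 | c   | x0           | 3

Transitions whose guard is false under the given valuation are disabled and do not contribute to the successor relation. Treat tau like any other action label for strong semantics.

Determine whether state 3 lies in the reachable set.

3 transition(s) survive guard evaluation.
Layer 0: {0}
Layer 1: {6}  cumulative {0,6}
Reach set: {0,6}

Answer: UNREACHABLE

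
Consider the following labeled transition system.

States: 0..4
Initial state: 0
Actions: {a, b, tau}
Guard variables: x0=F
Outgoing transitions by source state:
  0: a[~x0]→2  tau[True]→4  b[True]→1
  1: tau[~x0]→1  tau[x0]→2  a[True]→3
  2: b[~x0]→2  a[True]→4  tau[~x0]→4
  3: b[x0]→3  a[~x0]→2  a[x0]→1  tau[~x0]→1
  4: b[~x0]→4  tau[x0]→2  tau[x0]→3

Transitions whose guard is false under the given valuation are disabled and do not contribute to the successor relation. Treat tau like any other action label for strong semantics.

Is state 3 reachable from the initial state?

After dropping false guards: 11 live edges.
Layer 0: {0}
Layer 1: {1,2,4}  total {0,1,2,4}
Layer 2: {3}  total {0,1,2,3,4}
R = {0,1,2,3,4}
witness 3: b·a

Answer: REACHABLE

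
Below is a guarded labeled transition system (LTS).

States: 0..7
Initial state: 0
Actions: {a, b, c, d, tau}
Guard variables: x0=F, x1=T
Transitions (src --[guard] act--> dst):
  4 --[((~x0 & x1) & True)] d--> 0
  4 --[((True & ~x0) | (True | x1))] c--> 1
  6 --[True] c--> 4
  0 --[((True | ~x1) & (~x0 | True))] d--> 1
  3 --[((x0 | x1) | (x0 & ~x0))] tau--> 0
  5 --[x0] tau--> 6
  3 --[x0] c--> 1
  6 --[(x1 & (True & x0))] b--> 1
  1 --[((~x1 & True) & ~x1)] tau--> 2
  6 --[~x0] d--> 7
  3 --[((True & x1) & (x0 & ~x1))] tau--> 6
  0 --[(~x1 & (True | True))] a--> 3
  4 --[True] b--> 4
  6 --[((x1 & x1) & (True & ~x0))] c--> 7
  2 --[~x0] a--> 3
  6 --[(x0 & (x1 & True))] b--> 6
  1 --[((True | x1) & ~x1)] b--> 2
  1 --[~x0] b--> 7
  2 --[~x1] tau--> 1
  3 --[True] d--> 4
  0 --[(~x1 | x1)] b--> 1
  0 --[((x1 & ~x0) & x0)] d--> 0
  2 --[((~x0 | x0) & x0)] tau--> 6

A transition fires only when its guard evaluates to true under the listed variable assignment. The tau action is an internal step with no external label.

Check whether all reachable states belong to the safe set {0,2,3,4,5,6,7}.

Allowed set {0,2,3,4,5,6,7}
Reachable = {0,1,7}
  0: ok
  1: outside
  7: ok
reach 1 via d — violates

Answer: INVARIANT VIOLATED at state 1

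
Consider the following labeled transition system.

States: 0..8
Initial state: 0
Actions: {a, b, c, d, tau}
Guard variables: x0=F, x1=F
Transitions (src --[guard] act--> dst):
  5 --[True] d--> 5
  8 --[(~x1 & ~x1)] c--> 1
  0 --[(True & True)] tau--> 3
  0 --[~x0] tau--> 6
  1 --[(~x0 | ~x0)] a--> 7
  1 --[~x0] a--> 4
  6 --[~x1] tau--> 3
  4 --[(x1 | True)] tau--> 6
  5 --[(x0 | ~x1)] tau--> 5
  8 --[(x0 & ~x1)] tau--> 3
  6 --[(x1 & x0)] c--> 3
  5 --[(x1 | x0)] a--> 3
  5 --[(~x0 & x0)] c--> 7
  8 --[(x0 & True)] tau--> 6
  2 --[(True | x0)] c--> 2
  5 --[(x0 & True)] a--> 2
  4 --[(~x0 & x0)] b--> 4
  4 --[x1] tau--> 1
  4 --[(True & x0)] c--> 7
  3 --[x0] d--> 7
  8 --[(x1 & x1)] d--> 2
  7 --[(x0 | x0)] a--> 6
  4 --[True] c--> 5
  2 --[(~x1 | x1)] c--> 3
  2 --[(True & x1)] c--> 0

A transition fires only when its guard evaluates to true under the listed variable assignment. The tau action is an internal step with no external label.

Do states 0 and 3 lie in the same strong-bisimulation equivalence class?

Bisimulation quotient by refinement:
  round 0: {{0,1,2,3,4,5,6,7,8}}
  round 1: {{0,6},{1},{2,8},{3,7},{4},{5}}
  round 2: {{0},{1},{2},{3,7},{4},{5},{6},{8}}
Fixed point at round 3; 8 class(es).
0∈{0}, 3∈{3,7}

Answer: NOT BISIMILAR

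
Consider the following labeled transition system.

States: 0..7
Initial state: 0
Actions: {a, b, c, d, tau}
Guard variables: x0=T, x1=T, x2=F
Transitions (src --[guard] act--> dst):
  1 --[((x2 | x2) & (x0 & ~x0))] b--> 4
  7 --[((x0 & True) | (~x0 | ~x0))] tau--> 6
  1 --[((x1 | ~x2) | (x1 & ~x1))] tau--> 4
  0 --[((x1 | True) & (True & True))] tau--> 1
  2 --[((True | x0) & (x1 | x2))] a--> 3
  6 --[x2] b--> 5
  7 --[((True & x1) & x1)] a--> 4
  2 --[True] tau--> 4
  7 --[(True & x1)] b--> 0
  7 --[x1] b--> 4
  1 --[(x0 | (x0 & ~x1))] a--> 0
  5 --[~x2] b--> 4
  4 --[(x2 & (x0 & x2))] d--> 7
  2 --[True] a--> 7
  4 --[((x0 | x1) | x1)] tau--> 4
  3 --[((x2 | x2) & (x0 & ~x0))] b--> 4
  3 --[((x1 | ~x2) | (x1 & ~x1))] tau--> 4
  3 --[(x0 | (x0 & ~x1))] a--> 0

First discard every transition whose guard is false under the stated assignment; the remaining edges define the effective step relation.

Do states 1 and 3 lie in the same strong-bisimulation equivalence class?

Refine partition for ~:
  round 0: {{0,1,2,3,4,5,6,7}}
  round 1: {{0,4},{1,2,3},{5},{6},{7}}
  round 2: {{0},{1,3},{2},{4},{5},{6},{7}}
Fixed point at round 3; 7 class(es).
[1]={1,3}  [3]={1,3}

Answer: BISIMILAR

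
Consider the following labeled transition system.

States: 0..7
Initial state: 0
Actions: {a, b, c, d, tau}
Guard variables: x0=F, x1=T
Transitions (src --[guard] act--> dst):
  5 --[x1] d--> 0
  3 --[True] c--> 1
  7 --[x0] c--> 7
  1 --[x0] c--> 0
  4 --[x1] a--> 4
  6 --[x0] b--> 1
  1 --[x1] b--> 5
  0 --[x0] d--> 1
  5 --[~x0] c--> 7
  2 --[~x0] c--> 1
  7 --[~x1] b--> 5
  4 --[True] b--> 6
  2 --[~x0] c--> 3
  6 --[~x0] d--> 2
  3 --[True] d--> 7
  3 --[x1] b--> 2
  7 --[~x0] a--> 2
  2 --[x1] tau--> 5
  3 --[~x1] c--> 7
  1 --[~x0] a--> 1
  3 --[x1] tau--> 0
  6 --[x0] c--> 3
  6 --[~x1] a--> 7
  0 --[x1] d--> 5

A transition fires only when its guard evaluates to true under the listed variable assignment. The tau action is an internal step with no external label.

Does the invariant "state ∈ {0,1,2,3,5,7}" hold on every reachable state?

Allowed set {0,1,2,3,5,7}
Reachable = {0,1,2,3,5,7}
  0: ✓
  1: ✓
  2: ✓
  3: ✓
  5: ✓
  7: ✓

Answer: INVARIANT HOLDS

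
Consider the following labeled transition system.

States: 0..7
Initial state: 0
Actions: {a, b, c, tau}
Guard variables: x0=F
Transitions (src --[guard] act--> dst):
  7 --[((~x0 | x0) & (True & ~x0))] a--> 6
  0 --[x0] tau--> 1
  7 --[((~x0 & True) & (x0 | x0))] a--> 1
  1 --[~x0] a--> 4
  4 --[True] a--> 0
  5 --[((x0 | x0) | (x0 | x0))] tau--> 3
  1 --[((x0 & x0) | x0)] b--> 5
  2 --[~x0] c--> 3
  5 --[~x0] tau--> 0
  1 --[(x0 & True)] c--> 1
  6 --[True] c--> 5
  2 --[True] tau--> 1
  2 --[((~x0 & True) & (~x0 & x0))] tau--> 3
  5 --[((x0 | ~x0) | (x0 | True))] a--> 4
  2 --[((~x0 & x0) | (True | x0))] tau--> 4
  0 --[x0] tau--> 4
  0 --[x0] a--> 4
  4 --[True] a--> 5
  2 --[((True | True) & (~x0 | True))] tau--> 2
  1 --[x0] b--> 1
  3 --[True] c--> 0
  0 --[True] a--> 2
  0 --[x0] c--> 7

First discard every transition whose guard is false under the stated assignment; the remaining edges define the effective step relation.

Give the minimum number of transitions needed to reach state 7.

Layered search for 7:
  L0 = {0}
  L1 = {2}
  L2 = {1,3,4}
  L3 = {5}
7 never appears.

Answer: UNREACHABLE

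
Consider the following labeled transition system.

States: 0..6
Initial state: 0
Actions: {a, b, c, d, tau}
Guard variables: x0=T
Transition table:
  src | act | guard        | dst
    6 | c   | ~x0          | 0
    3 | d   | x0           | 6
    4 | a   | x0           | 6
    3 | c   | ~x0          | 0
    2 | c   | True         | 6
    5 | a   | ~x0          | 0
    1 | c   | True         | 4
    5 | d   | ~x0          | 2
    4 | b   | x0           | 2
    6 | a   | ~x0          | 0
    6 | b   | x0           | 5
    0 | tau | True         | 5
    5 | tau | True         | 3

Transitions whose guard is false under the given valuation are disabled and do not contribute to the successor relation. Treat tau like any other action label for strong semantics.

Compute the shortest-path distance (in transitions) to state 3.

Answer: 2

Trace:
BFS to 3:
  L0 = {0}
  L1 = {5}
  L2 = {3}
depth(3)=2, e.g. tau·tau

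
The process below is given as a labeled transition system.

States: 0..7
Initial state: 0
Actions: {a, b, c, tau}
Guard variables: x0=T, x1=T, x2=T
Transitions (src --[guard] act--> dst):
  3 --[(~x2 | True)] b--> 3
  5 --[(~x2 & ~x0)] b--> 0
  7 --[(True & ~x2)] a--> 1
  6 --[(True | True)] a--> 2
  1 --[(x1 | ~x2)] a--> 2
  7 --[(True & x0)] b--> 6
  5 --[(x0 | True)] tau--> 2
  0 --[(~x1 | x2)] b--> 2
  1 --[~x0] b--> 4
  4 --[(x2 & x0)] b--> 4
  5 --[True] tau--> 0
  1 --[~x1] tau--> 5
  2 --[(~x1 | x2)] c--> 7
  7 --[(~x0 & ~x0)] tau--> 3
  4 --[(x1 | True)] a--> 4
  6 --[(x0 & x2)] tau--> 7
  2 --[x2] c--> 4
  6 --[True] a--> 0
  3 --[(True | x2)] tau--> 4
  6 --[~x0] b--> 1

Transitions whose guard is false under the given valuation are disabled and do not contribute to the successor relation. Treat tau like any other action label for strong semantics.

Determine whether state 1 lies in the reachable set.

Guard filter leaves 14 enabled edge(s).
L0 = {0}
L1 = {2}  now seen {0,2}
L2 = {4,7}  now seen {0,2,4,7}
L3 = {6}  now seen {0,2,4,6,7}
Reachable = {0,2,4,6,7}

Answer: UNREACHABLE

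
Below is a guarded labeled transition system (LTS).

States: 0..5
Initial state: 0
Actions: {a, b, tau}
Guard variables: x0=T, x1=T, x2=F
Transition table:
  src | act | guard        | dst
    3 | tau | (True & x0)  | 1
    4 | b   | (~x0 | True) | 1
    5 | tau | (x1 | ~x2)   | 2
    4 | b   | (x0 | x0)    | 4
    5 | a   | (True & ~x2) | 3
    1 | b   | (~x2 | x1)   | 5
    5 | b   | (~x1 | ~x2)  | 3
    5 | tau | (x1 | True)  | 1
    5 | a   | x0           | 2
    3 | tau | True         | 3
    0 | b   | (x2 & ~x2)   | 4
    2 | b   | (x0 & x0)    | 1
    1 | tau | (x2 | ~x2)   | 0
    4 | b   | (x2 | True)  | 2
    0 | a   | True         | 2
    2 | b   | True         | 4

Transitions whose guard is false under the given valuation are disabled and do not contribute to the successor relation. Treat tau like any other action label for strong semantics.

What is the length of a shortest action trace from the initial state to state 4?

Answer: 2

Trace:
BFS to 4:
  Layer 0: {0}
  Layer 1: {2}
  Layer 2: {1,4}
4 enters at depth 2; path a·b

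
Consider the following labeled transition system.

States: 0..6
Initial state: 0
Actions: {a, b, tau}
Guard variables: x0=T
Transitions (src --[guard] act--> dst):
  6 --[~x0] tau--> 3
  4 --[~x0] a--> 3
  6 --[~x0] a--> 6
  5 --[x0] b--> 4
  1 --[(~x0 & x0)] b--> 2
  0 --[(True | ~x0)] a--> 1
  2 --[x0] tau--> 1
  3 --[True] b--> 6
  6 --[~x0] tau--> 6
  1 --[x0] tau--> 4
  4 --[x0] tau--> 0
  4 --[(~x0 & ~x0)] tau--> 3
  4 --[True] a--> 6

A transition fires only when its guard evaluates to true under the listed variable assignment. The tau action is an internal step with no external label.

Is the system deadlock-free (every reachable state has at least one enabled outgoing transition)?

Answer: DEADLOCK at state 6

Trace:
R = {0,1,4,6}
  0: a→1  [1 exit(s)]
  1: tau→4  [1 exit(s)]
  4: a→6  tau→0  [2 exit(s)]
  6: ∅  [deadlock]
trace reaching 6: a·tau·a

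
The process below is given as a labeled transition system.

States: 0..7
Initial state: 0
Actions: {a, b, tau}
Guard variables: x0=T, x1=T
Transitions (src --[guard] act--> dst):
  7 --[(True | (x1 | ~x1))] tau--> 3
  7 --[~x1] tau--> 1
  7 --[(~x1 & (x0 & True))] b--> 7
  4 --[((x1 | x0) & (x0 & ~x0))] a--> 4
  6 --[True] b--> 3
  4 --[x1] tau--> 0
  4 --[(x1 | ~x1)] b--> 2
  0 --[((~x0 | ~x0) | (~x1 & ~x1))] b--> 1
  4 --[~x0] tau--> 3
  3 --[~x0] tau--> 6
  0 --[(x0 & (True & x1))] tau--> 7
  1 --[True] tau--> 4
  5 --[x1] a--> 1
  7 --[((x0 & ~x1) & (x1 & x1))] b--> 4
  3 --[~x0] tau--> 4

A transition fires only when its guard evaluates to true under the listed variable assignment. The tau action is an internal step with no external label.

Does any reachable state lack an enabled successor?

R = {0,3,7}
  0: tau→7  [deg 1]
  3: ∅  [no exit]
  7: tau→3  [deg 1]
witness 3: tau·tau

Answer: DEADLOCK at state 3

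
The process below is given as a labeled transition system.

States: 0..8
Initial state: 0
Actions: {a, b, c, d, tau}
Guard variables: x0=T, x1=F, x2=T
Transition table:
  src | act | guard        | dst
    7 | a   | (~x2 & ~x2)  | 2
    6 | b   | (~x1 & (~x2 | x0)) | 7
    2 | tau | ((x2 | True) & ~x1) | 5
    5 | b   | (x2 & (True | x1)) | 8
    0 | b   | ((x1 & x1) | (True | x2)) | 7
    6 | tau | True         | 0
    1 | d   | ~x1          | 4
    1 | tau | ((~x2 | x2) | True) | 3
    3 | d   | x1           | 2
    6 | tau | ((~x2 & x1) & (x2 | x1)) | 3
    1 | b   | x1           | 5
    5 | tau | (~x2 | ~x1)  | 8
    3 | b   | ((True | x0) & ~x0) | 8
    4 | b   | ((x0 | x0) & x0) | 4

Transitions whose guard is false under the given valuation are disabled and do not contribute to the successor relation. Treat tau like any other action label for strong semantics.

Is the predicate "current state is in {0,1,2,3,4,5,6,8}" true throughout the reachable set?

Answer: INVARIANT VIOLATED at state 7

Working:
Allowed set {0,1,2,3,4,5,6,8}
Reach set: {0,7}
  0: ✓
  7: outside
counterexample path to 7: b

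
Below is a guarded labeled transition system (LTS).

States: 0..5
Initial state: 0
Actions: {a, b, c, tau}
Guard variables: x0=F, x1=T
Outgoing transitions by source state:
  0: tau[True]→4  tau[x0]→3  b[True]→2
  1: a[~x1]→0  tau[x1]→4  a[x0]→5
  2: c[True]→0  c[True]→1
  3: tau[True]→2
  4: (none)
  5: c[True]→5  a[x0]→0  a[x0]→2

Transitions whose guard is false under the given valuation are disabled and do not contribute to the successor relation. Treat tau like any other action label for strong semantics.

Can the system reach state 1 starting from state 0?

Answer: REACHABLE

Working:
Guard filter leaves 7 enabled edge(s).
L0 = {0}
L1 = {2,4}  total {0,2,4}
L2 = {1}  total {0,1,2,4}
Reach set: {0,1,2,4}
Path to 1: b·c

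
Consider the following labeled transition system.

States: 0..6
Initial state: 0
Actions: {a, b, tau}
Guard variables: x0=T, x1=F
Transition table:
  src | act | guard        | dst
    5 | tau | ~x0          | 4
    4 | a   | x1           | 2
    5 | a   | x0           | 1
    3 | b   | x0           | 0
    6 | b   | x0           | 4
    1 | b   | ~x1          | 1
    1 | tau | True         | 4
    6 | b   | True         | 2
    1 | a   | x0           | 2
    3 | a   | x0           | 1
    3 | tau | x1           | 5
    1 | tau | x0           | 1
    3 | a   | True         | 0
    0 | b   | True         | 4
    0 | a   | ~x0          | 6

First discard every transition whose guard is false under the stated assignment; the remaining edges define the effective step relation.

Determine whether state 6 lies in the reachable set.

After dropping false guards: 11 live edges.
Layer 0: {0}
Layer 1: {4}  total {0,4}
R = {0,4}

Answer: UNREACHABLE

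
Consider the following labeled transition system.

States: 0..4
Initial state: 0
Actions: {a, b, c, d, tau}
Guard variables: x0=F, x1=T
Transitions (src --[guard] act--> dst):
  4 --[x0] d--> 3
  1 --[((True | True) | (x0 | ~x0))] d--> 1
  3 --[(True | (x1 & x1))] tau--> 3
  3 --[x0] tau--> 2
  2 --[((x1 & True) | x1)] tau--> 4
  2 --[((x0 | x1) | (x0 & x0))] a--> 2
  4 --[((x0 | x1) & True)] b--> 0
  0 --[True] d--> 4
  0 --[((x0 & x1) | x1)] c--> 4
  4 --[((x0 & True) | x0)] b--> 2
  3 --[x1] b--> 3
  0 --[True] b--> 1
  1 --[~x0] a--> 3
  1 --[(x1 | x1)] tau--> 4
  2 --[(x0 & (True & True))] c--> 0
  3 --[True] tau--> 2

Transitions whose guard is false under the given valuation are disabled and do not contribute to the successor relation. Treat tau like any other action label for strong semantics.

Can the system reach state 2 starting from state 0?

After dropping false guards: 12 live edges.
depth 0: {0}
depth 1: {1,4}  cumulative {0,1,4}
depth 2: {3}  cumulative {0,1,3,4}
depth 3: {2}  cumulative {0,1,2,3,4}
Reachable = {0,1,2,3,4}
witness 2: b·a·tau

Answer: REACHABLE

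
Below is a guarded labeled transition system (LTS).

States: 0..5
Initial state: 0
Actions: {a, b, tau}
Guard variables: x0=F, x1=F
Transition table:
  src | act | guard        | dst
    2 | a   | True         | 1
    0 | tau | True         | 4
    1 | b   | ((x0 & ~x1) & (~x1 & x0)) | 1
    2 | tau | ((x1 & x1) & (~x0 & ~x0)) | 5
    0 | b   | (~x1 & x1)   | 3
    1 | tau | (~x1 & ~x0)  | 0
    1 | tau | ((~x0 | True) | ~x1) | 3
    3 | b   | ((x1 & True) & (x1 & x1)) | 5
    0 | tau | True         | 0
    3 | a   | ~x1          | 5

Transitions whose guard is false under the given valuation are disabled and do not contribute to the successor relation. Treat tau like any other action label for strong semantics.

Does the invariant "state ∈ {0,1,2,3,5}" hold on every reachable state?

Inv-set: {0,1,2,3,5}
R = {0,4}
  0: safe
  4: ✗ unsafe
reach 4 via tau — violates

Answer: INVARIANT VIOLATED at state 4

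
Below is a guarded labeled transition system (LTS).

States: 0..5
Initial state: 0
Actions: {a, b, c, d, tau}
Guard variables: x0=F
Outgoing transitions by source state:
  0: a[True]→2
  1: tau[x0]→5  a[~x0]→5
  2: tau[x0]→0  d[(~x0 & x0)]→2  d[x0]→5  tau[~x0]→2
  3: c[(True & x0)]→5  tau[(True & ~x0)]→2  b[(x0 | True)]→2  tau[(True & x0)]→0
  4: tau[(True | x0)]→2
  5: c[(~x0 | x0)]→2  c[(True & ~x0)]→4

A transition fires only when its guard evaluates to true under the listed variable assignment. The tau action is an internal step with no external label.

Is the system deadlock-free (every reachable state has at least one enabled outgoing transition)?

Answer: DEADLOCK-FREE

Working:
Reach set: {0,2}
  0: a→2  [deg 1]
  2: tau→2  [deg 1]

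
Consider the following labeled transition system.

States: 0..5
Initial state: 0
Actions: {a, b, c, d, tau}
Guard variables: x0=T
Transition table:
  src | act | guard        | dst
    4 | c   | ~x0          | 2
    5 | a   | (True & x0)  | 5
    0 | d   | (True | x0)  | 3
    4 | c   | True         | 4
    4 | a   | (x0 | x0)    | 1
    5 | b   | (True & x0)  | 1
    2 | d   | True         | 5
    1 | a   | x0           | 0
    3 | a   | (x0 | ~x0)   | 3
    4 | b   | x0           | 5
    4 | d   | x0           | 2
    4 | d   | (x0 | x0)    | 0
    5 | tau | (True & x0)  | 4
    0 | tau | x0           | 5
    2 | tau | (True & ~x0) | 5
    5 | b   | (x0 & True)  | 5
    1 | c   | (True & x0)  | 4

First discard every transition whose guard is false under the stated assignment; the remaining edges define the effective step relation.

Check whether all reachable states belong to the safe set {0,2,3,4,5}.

Answer: INVARIANT VIOLATED at state 1

Working:
Allowed set {0,2,3,4,5}
R = {0,1,2,3,4,5}
  0: ok
  1: VIOLATES
  2: ok
  3: ok
  4: ok
  5: ok
witness against invariant: tau·b → 1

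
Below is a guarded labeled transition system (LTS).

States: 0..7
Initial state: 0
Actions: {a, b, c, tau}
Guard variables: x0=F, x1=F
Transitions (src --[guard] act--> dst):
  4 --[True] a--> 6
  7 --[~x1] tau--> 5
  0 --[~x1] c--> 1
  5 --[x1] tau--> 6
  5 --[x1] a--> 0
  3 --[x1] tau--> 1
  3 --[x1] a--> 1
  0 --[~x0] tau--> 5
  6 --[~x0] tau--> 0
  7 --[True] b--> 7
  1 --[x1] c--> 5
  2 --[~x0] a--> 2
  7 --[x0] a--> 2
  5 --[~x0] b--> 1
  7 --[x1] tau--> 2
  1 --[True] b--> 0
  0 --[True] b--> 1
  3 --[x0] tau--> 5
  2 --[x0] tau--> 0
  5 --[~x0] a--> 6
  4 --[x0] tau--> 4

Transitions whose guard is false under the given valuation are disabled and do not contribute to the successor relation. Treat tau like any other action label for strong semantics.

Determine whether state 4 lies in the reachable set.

Answer: UNREACHABLE

Working:
11 transition(s) survive guard evaluation.
depth 0: {0}
depth 1: {1,5}  total {0,1,5}
depth 2: {6}  total {0,1,5,6}
R = {0,1,5,6}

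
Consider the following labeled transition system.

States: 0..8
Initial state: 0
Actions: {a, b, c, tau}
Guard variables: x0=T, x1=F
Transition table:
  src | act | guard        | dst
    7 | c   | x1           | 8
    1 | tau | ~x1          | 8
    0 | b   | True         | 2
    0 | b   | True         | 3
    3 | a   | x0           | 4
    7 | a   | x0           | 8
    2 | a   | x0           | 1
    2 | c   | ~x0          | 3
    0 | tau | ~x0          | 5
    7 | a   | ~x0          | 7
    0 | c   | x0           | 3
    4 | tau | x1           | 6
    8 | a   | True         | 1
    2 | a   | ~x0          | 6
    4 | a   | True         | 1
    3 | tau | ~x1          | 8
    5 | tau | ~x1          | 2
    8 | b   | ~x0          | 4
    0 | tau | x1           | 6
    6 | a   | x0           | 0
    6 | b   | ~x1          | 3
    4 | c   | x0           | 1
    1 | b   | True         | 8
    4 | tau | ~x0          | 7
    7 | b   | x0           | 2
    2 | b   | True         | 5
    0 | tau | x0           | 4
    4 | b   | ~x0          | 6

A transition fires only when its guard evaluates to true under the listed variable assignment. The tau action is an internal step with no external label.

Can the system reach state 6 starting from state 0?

Answer: UNREACHABLE

Trace:
18 transition(s) survive guard evaluation.
Layer 0: {0}
Layer 1: {2,3,4}  cumulative {0,2,3,4}
Layer 2: {1,5,8}  cumulative {0,1,2,3,4,5,8}
Reach set: {0,1,2,3,4,5,8}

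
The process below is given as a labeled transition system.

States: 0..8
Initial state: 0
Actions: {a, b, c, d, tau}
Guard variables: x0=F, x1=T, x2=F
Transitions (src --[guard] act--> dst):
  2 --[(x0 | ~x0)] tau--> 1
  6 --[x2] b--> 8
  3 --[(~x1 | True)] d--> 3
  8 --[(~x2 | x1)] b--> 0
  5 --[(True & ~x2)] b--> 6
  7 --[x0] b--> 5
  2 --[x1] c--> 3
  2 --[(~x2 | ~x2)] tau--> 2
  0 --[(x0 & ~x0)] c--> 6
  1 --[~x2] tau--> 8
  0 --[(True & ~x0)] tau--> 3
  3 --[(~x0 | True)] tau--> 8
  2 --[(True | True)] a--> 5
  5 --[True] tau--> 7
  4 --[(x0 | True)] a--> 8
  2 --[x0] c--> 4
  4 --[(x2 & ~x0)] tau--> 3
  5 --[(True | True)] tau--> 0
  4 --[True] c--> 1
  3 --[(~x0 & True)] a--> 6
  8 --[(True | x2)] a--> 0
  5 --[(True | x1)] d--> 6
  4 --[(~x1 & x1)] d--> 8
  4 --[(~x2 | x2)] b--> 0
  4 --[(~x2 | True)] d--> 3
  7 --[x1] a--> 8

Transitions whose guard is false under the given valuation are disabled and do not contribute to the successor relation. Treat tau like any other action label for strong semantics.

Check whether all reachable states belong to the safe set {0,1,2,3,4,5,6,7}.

Safe = {0,1,2,3,4,5,6,7}
Reach set: {0,3,6,8}
  0: ✓
  3: ✓
  6: ✓
  8: VIOLATES
counterexample path to 8: tau·tau

Answer: INVARIANT VIOLATED at state 8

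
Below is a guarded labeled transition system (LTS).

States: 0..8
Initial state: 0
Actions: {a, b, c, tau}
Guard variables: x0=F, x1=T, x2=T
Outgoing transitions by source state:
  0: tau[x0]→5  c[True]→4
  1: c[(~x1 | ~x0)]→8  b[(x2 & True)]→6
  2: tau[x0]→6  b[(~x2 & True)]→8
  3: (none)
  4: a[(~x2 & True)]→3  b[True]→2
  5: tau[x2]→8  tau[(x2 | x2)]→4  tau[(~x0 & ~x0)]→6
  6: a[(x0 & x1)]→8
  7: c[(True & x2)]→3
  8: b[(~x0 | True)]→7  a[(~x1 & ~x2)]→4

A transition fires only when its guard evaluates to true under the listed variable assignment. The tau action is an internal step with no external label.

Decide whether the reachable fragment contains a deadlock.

Answer: DEADLOCK at state 2

Analysis:
Reach set: {0,2,4}
  0: c→4  [1 exit(s)]
  2: ∅  [no exit]
  4: b→2  [1 exit(s)]
Path to 2: c·b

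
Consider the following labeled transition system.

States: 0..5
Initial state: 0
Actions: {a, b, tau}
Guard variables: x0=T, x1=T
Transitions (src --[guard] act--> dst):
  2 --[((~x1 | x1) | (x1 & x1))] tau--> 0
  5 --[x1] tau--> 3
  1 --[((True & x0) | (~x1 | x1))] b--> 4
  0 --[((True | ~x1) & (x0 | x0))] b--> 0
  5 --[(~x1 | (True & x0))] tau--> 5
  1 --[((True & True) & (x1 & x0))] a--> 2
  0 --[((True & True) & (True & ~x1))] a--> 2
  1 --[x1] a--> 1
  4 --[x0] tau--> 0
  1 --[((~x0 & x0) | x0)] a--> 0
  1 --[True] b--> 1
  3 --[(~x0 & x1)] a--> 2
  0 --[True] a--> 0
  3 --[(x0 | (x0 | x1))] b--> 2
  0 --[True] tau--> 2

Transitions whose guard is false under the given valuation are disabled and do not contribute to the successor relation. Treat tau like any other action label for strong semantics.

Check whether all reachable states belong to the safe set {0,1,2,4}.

Inv-set: {0,1,2,4}
Reach set: {0,2}
  0: safe
  2: safe

Answer: INVARIANT HOLDS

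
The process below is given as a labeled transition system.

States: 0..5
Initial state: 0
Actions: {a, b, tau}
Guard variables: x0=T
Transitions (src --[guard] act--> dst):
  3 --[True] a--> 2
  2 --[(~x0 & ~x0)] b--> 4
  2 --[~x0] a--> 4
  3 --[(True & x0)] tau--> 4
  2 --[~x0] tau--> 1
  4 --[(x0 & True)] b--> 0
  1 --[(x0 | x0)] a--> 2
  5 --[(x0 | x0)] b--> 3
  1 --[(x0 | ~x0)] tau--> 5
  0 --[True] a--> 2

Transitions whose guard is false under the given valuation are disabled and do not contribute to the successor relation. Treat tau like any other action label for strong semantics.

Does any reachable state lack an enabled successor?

Reach set: {0,2}
  0: a→2  [deg 1]
  2: ∅  [STUCK]
Path to 2: a

Answer: DEADLOCK at state 2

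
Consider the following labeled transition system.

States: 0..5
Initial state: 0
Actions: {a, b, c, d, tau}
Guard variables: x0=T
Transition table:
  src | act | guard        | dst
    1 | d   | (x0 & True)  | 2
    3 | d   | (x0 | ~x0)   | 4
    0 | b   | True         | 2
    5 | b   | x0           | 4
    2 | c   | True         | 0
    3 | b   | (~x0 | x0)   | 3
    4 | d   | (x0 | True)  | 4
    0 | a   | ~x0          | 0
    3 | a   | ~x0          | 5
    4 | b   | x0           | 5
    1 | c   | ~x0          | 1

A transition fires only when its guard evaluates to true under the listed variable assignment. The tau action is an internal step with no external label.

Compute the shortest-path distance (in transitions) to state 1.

Answer: UNREACHABLE

Analysis:
BFS to 1:
  depth 0: {0}
  depth 1: {2}
1 never appears.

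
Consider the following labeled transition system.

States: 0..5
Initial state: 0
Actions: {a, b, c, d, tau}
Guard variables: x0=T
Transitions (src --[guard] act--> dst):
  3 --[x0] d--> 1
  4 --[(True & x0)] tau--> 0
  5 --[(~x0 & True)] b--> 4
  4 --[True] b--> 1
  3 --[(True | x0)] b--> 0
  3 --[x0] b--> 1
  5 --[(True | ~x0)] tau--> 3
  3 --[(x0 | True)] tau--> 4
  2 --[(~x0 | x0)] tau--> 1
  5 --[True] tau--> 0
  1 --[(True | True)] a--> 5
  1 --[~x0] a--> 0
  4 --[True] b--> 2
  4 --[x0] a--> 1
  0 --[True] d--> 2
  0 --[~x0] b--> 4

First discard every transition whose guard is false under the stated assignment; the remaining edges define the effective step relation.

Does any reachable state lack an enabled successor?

R = {0,1,2,3,4,5}
  0: d→2  [1 exit(s)]
  1: a→5  [1 exit(s)]
  2: tau→1  [1 exit(s)]
  3: b→0  b→1  d→1  tau→4  [4 exit(s)]
  4: a→1  b→1  b→2  tau→0  [4 exit(s)]
  5: tau→0  tau→3  [2 exit(s)]

Answer: DEADLOCK-FREE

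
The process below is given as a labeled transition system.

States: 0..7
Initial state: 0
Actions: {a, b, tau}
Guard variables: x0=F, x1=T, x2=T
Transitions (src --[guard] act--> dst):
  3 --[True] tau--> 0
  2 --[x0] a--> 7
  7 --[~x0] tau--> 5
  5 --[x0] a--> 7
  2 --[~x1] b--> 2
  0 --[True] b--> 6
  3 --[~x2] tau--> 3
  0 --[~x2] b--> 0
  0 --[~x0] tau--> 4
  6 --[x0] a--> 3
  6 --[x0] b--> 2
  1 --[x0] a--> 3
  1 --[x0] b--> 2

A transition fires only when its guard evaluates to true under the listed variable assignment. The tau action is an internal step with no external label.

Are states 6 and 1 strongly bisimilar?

Answer: BISIMILAR

Working:
Compute ~ classes (split until stable):
  P[0] = {{0,1,2,3,4,5,6,7}}
  P[1] = {{0},{1,2,4,5,6},{3,7}}
  P[2] = {{0},{1,2,4,5,6},{3},{7}}
Fixed point at round 3; 4 class(es).
class of 6: {1,2,4,5,6}; class of 1: {1,2,4,5,6}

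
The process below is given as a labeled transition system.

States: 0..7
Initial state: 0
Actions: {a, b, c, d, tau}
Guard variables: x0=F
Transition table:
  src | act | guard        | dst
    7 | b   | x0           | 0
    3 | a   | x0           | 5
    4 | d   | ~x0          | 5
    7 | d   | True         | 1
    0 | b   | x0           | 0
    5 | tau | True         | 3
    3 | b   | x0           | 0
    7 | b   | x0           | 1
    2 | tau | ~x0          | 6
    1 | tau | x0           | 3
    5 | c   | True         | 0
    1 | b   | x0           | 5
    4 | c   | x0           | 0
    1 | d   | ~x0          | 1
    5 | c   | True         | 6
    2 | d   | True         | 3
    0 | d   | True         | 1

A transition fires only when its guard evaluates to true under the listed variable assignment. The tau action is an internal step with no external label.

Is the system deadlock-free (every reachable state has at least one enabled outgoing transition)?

Answer: DEADLOCK-FREE

Working:
R = {0,1}
  0: d→1  [1 out]
  1: d→1  [1 out]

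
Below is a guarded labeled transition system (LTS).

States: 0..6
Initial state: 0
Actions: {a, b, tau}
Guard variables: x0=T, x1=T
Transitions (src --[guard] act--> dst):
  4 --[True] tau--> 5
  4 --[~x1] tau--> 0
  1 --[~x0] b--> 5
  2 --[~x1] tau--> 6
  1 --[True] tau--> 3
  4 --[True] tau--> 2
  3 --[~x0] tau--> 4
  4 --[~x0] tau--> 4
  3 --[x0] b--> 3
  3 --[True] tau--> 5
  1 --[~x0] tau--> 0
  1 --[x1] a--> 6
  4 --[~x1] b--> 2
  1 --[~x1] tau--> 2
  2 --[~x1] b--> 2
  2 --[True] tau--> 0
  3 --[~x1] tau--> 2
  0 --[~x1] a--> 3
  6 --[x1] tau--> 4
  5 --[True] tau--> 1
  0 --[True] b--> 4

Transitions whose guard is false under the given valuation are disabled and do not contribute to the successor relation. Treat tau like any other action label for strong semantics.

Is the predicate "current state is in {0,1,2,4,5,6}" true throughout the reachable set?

Answer: INVARIANT VIOLATED at state 3

Working:
Inv-set: {0,1,2,4,5,6}
Reachable = {0,1,2,3,4,5,6}
  0: safe
  1: safe
  2: safe
  3: outside
  4: safe
  5: safe
  6: safe
witness against invariant: b·tau·tau·tau → 3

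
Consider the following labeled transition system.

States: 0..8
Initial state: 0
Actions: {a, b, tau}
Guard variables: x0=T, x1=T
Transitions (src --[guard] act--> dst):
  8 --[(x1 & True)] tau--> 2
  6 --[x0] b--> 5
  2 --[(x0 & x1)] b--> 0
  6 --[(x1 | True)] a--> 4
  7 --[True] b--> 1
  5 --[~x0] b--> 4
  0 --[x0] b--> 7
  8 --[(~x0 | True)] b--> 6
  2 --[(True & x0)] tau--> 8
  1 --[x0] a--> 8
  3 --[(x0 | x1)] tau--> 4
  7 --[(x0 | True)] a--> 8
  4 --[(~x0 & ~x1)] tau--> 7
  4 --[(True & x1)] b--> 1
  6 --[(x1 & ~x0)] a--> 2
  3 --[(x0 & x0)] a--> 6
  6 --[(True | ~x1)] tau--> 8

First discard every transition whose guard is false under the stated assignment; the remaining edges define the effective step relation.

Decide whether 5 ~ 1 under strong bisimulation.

Answer: NOT BISIMILAR

Trace:
Refine partition for ~:
  round 0: {{0,1,2,3,4,5,6,7,8}}
  round 1: {{0,4},{1},{2,8},{3},{5},{6},{7}}
  round 2: {{0},{1},{2},{3},{4},{5},{6},{7},{8}}
stable after 3 split(s): 9 block(s)
5∈{5}, 1∈{1}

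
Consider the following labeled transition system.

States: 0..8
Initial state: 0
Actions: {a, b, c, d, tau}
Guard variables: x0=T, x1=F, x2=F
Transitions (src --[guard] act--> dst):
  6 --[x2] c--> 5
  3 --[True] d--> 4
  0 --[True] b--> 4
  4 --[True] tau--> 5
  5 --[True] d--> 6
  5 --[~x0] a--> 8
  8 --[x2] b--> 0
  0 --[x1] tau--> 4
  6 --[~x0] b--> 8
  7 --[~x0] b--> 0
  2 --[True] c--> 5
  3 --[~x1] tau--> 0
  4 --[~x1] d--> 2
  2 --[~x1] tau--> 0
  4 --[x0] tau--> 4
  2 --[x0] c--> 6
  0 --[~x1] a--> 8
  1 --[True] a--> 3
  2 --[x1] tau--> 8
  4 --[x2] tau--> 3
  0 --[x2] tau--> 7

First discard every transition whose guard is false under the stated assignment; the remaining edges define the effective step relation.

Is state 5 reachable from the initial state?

Answer: REACHABLE

Trace:
Guard filter leaves 12 enabled edge(s).
L0 = {0}
L1 = {4,8}  now seen {0,4,8}
L2 = {2,5}  now seen {0,2,4,5,8}
L3 = {6}  now seen {0,2,4,5,6,8}
Reach set: {0,2,4,5,6,8}
trace reaching 5: b·tau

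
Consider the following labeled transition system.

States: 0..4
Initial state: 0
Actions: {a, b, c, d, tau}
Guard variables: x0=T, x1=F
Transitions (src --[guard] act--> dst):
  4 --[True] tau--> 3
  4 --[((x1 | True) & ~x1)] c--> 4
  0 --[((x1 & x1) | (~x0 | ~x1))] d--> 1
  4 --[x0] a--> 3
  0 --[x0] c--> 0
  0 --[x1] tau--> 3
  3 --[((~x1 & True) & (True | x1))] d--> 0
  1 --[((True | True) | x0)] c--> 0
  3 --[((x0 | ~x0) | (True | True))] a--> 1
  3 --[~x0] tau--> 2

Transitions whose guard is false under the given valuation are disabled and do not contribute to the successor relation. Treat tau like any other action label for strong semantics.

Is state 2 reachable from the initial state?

8 transition(s) survive guard evaluation.
depth 0: {0}
depth 1: {1}  total {0,1}
Reachable = {0,1}

Answer: UNREACHABLE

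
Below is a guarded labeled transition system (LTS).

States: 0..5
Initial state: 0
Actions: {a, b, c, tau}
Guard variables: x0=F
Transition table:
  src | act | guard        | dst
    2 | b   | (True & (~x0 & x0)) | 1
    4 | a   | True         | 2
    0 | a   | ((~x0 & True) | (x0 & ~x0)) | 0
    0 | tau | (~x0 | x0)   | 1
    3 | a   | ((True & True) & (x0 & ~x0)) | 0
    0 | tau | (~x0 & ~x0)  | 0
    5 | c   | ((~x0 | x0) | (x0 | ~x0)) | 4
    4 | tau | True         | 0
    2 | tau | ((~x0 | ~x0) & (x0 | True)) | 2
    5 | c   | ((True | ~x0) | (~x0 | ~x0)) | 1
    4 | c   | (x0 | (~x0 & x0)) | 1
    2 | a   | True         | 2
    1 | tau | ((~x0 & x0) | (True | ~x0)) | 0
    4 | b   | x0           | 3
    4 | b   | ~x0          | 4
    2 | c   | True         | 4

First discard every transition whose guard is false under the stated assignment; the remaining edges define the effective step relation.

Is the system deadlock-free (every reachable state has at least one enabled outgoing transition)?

Answer: DEADLOCK-FREE

Trace:
Reach set: {0,1}
  0: a→0  tau→0  tau→1  [3 out]
  1: tau→0  [1 out]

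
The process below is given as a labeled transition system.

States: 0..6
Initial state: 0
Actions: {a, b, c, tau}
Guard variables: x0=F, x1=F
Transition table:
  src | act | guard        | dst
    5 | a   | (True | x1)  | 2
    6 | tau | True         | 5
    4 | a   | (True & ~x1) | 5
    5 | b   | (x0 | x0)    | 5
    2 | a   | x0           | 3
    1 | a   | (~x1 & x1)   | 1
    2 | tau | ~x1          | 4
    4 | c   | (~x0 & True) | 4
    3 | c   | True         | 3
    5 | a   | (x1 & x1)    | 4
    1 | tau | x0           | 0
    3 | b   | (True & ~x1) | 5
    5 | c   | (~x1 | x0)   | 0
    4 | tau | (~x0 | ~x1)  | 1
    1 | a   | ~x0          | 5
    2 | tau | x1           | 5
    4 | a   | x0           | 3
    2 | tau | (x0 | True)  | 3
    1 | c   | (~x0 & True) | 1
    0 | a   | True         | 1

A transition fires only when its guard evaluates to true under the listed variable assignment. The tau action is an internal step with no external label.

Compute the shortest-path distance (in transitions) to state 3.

Answer: 4

Analysis:
Layered search for 3:
  L0 = {0}
  L1 = {1}
  L2 = {5}
  L3 = {2}
  L4 = {3,4}
3 enters at depth 4; path a·a·a·tau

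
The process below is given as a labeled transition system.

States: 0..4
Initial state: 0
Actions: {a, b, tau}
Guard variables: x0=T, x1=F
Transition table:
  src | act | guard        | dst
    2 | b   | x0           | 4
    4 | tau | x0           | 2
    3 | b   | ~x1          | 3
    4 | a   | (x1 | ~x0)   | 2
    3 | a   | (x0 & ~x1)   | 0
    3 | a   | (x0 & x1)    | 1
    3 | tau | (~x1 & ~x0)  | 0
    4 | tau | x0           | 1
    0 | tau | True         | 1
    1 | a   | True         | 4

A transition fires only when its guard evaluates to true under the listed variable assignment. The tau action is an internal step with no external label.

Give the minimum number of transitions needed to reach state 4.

Answer: 2

Working:
Breadth-first toward 4:
  L0 = {0}
  L1 = {1}
  L2 = {4}
depth(4)=2, e.g. tau·a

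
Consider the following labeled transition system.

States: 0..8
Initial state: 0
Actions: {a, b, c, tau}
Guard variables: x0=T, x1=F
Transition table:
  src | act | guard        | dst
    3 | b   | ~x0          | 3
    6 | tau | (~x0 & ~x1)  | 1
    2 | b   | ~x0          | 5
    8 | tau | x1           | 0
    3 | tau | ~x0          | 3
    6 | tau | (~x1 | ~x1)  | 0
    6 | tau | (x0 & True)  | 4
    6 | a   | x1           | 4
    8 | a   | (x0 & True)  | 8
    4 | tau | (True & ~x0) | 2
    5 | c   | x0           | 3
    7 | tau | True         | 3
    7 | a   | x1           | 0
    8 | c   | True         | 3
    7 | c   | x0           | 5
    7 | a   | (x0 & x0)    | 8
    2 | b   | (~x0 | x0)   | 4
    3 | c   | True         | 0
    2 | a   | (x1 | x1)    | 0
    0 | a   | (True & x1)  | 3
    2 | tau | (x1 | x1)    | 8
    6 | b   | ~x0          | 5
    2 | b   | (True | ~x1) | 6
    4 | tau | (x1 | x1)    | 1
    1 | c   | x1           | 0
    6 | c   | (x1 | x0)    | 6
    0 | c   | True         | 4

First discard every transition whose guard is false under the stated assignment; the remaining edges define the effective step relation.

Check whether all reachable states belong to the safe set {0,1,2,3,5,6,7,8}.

Answer: INVARIANT VIOLATED at state 4

Working:
Safe = {0,1,2,3,5,6,7,8}
Reach set: {0,4}
  0: safe
  4: VIOLATES
witness against invariant: c → 4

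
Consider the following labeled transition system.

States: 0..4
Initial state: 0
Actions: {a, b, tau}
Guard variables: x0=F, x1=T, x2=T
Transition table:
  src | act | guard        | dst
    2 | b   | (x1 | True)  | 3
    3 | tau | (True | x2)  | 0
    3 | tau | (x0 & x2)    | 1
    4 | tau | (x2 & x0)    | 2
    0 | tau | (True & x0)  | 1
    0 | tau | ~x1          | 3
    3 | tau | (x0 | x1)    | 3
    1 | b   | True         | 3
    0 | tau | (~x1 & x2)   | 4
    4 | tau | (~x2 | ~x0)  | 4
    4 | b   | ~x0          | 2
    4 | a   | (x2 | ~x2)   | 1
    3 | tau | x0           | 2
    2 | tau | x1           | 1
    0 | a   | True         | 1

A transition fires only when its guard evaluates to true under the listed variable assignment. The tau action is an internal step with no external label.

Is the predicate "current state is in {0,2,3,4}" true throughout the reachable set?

Allowed set {0,2,3,4}
Reachable = {0,1,3}
  0: ✓
  1: outside
  3: ✓
witness against invariant: a → 1

Answer: INVARIANT VIOLATED at state 1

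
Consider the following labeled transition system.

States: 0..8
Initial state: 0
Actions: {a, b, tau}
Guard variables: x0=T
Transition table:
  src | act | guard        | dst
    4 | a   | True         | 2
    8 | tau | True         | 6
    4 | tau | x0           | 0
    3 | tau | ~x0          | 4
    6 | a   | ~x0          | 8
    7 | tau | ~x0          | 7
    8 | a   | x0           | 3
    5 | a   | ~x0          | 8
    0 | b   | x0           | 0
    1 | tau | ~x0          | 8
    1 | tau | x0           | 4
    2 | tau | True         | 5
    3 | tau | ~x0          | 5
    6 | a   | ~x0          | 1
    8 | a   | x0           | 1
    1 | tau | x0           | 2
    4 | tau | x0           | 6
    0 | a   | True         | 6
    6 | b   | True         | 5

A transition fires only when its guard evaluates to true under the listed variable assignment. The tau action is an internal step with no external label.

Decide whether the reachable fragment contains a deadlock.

Reach set: {0,5,6}
  0: a→6  b→0  [2 exit(s)]
  5: ∅  [deadlock]
  6: b→5  [1 exit(s)]
trace reaching 5: a·b

Answer: DEADLOCK at state 5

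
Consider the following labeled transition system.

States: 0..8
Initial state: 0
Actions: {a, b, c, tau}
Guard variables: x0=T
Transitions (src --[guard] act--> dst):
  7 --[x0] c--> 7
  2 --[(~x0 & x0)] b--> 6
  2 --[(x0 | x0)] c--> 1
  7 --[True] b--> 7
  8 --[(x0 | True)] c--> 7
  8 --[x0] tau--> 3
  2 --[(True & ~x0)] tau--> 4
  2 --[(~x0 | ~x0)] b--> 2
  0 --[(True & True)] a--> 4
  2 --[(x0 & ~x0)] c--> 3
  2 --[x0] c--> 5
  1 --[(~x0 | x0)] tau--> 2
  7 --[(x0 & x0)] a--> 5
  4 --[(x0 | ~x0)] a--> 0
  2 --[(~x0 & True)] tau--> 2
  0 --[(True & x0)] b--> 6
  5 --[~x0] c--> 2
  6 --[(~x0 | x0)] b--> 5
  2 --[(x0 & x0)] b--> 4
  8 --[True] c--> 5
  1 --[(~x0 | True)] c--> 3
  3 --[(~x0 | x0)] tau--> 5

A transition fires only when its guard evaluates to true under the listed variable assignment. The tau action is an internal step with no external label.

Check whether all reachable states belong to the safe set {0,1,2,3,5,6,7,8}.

Answer: INVARIANT VIOLATED at state 4

Working:
Inv-set: {0,1,2,3,5,6,7,8}
R = {0,4,5,6}
  0: ok
  4: VIOLATES
  5: ok
  6: ok
witness against invariant: a → 4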